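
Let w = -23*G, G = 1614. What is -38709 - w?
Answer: -1587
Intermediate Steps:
w = -37122 (w = -23*1614 = -37122)
-38709 - w = -38709 - 1*(-37122) = -38709 + 37122 = -1587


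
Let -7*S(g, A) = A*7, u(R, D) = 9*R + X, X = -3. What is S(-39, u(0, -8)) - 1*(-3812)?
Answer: 3815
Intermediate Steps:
u(R, D) = -3 + 9*R (u(R, D) = 9*R - 3 = -3 + 9*R)
S(g, A) = -A (S(g, A) = -A*7/7 = -A)
S(-39, u(0, -8)) - 1*(-3812) = -(-3 + 9*0) - 1*(-3812) = -(-3 + 0) + 3812 = -1*(-3) + 3812 = 3 + 3812 = 3815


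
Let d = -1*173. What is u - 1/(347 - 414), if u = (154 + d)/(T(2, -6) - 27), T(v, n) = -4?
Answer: 1304/2077 ≈ 0.62783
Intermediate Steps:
d = -173
u = 19/31 (u = (154 - 173)/(-4 - 27) = -19/(-31) = -19*(-1/31) = 19/31 ≈ 0.61290)
u - 1/(347 - 414) = 19/31 - 1/(347 - 414) = 19/31 - 1/(-67) = 19/31 - 1*(-1/67) = 19/31 + 1/67 = 1304/2077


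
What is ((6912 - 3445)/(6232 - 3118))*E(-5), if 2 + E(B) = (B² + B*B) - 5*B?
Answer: 253091/3114 ≈ 81.275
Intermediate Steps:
E(B) = -2 - 5*B + 2*B² (E(B) = -2 + ((B² + B*B) - 5*B) = -2 + ((B² + B²) - 5*B) = -2 + (2*B² - 5*B) = -2 + (-5*B + 2*B²) = -2 - 5*B + 2*B²)
((6912 - 3445)/(6232 - 3118))*E(-5) = ((6912 - 3445)/(6232 - 3118))*(-2 - 5*(-5) + 2*(-5)²) = (3467/3114)*(-2 + 25 + 2*25) = (3467*(1/3114))*(-2 + 25 + 50) = (3467/3114)*73 = 253091/3114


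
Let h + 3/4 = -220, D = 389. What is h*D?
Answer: -343487/4 ≈ -85872.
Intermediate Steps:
h = -883/4 (h = -¾ - 220 = -883/4 ≈ -220.75)
h*D = -883/4*389 = -343487/4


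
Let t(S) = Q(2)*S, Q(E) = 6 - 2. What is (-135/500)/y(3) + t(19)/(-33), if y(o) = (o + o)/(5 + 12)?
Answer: -20249/6600 ≈ -3.0680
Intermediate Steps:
Q(E) = 4
t(S) = 4*S
y(o) = 2*o/17 (y(o) = (2*o)/17 = (2*o)*(1/17) = 2*o/17)
(-135/500)/y(3) + t(19)/(-33) = (-135/500)/(((2/17)*3)) + (4*19)/(-33) = (-135*1/500)/(6/17) + 76*(-1/33) = -27/100*17/6 - 76/33 = -153/200 - 76/33 = -20249/6600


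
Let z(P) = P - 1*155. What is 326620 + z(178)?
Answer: 326643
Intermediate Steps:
z(P) = -155 + P (z(P) = P - 155 = -155 + P)
326620 + z(178) = 326620 + (-155 + 178) = 326620 + 23 = 326643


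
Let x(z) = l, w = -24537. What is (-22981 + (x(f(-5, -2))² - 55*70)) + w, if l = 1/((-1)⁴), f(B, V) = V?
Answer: -51367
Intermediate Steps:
l = 1 (l = 1/1 = 1)
x(z) = 1
(-22981 + (x(f(-5, -2))² - 55*70)) + w = (-22981 + (1² - 55*70)) - 24537 = (-22981 + (1 - 3850)) - 24537 = (-22981 - 3849) - 24537 = -26830 - 24537 = -51367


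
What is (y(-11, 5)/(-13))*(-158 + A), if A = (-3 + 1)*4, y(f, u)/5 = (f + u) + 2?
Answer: -3320/13 ≈ -255.38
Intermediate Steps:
y(f, u) = 10 + 5*f + 5*u (y(f, u) = 5*((f + u) + 2) = 5*(2 + f + u) = 10 + 5*f + 5*u)
A = -8 (A = -2*4 = -8)
(y(-11, 5)/(-13))*(-158 + A) = ((10 + 5*(-11) + 5*5)/(-13))*(-158 - 8) = ((10 - 55 + 25)*(-1/13))*(-166) = -20*(-1/13)*(-166) = (20/13)*(-166) = -3320/13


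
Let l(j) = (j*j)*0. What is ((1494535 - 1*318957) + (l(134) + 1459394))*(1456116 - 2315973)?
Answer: -2265699119004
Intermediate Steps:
l(j) = 0 (l(j) = j²*0 = 0)
((1494535 - 1*318957) + (l(134) + 1459394))*(1456116 - 2315973) = ((1494535 - 1*318957) + (0 + 1459394))*(1456116 - 2315973) = ((1494535 - 318957) + 1459394)*(-859857) = (1175578 + 1459394)*(-859857) = 2634972*(-859857) = -2265699119004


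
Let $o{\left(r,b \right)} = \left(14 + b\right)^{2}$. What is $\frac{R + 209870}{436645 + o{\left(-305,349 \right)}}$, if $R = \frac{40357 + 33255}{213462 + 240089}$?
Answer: $\frac{6799058713}{18414624151} \approx 0.36922$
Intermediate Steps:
$R = \frac{10516}{64793}$ ($R = \frac{73612}{453551} = 73612 \cdot \frac{1}{453551} = \frac{10516}{64793} \approx 0.1623$)
$\frac{R + 209870}{436645 + o{\left(-305,349 \right)}} = \frac{\frac{10516}{64793} + 209870}{436645 + \left(14 + 349\right)^{2}} = \frac{13598117426}{64793 \left(436645 + 363^{2}\right)} = \frac{13598117426}{64793 \left(436645 + 131769\right)} = \frac{13598117426}{64793 \cdot 568414} = \frac{13598117426}{64793} \cdot \frac{1}{568414} = \frac{6799058713}{18414624151}$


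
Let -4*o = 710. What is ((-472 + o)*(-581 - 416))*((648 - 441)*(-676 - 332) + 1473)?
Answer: -268323324849/2 ≈ -1.3416e+11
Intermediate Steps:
o = -355/2 (o = -1/4*710 = -355/2 ≈ -177.50)
((-472 + o)*(-581 - 416))*((648 - 441)*(-676 - 332) + 1473) = ((-472 - 355/2)*(-581 - 416))*((648 - 441)*(-676 - 332) + 1473) = (-1299/2*(-997))*(207*(-1008) + 1473) = 1295103*(-208656 + 1473)/2 = (1295103/2)*(-207183) = -268323324849/2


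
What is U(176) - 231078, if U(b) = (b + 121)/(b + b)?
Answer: -7394469/32 ≈ -2.3108e+5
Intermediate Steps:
U(b) = (121 + b)/(2*b) (U(b) = (121 + b)/((2*b)) = (121 + b)*(1/(2*b)) = (121 + b)/(2*b))
U(176) - 231078 = (½)*(121 + 176)/176 - 231078 = (½)*(1/176)*297 - 231078 = 27/32 - 231078 = -7394469/32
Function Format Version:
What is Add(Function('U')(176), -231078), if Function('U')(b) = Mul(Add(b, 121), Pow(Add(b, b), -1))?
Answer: Rational(-7394469, 32) ≈ -2.3108e+5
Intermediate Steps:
Function('U')(b) = Mul(Rational(1, 2), Pow(b, -1), Add(121, b)) (Function('U')(b) = Mul(Add(121, b), Pow(Mul(2, b), -1)) = Mul(Add(121, b), Mul(Rational(1, 2), Pow(b, -1))) = Mul(Rational(1, 2), Pow(b, -1), Add(121, b)))
Add(Function('U')(176), -231078) = Add(Mul(Rational(1, 2), Pow(176, -1), Add(121, 176)), -231078) = Add(Mul(Rational(1, 2), Rational(1, 176), 297), -231078) = Add(Rational(27, 32), -231078) = Rational(-7394469, 32)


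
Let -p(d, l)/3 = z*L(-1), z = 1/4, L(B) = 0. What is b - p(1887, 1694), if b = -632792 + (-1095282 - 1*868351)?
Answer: -2596425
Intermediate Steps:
z = ¼ ≈ 0.25000
p(d, l) = 0 (p(d, l) = -3*0/4 = -3*0 = 0)
b = -2596425 (b = -632792 + (-1095282 - 868351) = -632792 - 1963633 = -2596425)
b - p(1887, 1694) = -2596425 - 1*0 = -2596425 + 0 = -2596425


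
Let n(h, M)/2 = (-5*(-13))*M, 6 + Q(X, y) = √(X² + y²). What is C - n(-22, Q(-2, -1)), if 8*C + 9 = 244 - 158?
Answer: 6317/8 - 130*√5 ≈ 498.94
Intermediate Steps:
Q(X, y) = -6 + √(X² + y²)
n(h, M) = 130*M (n(h, M) = 2*((-5*(-13))*M) = 2*(65*M) = 130*M)
C = 77/8 (C = -9/8 + (244 - 158)/8 = -9/8 + (⅛)*86 = -9/8 + 43/4 = 77/8 ≈ 9.6250)
C - n(-22, Q(-2, -1)) = 77/8 - 130*(-6 + √((-2)² + (-1)²)) = 77/8 - 130*(-6 + √(4 + 1)) = 77/8 - 130*(-6 + √5) = 77/8 - (-780 + 130*√5) = 77/8 + (780 - 130*√5) = 6317/8 - 130*√5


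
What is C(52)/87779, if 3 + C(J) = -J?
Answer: -55/87779 ≈ -0.00062657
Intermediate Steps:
C(J) = -3 - J
C(52)/87779 = (-3 - 1*52)/87779 = (-3 - 52)*(1/87779) = -55*1/87779 = -55/87779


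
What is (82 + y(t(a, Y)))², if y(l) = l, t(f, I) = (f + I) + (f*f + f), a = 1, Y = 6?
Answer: 8281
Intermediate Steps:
t(f, I) = I + f² + 2*f (t(f, I) = (I + f) + (f² + f) = (I + f) + (f + f²) = I + f² + 2*f)
(82 + y(t(a, Y)))² = (82 + (6 + 1² + 2*1))² = (82 + (6 + 1 + 2))² = (82 + 9)² = 91² = 8281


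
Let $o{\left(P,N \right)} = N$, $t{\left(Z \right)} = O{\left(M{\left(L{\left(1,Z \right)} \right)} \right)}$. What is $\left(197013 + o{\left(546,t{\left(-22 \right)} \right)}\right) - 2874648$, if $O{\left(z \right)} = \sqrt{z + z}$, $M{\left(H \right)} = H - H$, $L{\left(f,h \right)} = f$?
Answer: $-2677635$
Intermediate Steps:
$M{\left(H \right)} = 0$
$O{\left(z \right)} = \sqrt{2} \sqrt{z}$ ($O{\left(z \right)} = \sqrt{2 z} = \sqrt{2} \sqrt{z}$)
$t{\left(Z \right)} = 0$ ($t{\left(Z \right)} = \sqrt{2} \sqrt{0} = \sqrt{2} \cdot 0 = 0$)
$\left(197013 + o{\left(546,t{\left(-22 \right)} \right)}\right) - 2874648 = \left(197013 + 0\right) - 2874648 = 197013 - 2874648 = -2677635$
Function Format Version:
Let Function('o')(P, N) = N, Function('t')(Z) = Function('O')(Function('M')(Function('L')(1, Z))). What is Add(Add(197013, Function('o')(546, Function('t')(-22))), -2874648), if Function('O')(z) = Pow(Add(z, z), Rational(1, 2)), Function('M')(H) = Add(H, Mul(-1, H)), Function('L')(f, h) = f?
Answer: -2677635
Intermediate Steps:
Function('M')(H) = 0
Function('O')(z) = Mul(Pow(2, Rational(1, 2)), Pow(z, Rational(1, 2))) (Function('O')(z) = Pow(Mul(2, z), Rational(1, 2)) = Mul(Pow(2, Rational(1, 2)), Pow(z, Rational(1, 2))))
Function('t')(Z) = 0 (Function('t')(Z) = Mul(Pow(2, Rational(1, 2)), Pow(0, Rational(1, 2))) = Mul(Pow(2, Rational(1, 2)), 0) = 0)
Add(Add(197013, Function('o')(546, Function('t')(-22))), -2874648) = Add(Add(197013, 0), -2874648) = Add(197013, -2874648) = -2677635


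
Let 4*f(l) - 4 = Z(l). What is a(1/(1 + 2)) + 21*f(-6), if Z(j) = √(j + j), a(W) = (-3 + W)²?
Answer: 253/9 + 21*I*√3/2 ≈ 28.111 + 18.187*I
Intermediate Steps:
Z(j) = √2*√j (Z(j) = √(2*j) = √2*√j)
f(l) = 1 + √2*√l/4 (f(l) = 1 + (√2*√l)/4 = 1 + √2*√l/4)
a(1/(1 + 2)) + 21*f(-6) = (-3 + 1/(1 + 2))² + 21*(1 + √2*√(-6)/4) = (-3 + 1/3)² + 21*(1 + √2*(I*√6)/4) = (-3 + ⅓)² + 21*(1 + I*√3/2) = (-8/3)² + (21 + 21*I*√3/2) = 64/9 + (21 + 21*I*√3/2) = 253/9 + 21*I*√3/2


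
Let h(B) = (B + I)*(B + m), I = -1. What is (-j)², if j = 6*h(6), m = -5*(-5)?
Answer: 864900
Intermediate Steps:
m = 25
h(B) = (-1 + B)*(25 + B) (h(B) = (B - 1)*(B + 25) = (-1 + B)*(25 + B))
j = 930 (j = 6*(-25 + 6² + 24*6) = 6*(-25 + 36 + 144) = 6*155 = 930)
(-j)² = (-1*930)² = (-930)² = 864900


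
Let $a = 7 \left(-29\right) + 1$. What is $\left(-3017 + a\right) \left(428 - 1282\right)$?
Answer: $2749026$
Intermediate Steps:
$a = -202$ ($a = -203 + 1 = -202$)
$\left(-3017 + a\right) \left(428 - 1282\right) = \left(-3017 - 202\right) \left(428 - 1282\right) = \left(-3219\right) \left(-854\right) = 2749026$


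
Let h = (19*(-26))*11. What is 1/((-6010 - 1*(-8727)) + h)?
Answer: -1/2717 ≈ -0.00036805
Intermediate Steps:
h = -5434 (h = -494*11 = -5434)
1/((-6010 - 1*(-8727)) + h) = 1/((-6010 - 1*(-8727)) - 5434) = 1/((-6010 + 8727) - 5434) = 1/(2717 - 5434) = 1/(-2717) = -1/2717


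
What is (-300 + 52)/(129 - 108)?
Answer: -248/21 ≈ -11.810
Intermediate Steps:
(-300 + 52)/(129 - 108) = -248/21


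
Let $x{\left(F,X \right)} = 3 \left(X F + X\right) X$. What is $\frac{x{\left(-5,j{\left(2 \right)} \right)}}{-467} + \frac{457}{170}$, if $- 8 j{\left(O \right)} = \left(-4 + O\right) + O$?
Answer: $\frac{457}{170} \approx 2.6882$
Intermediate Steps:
$j{\left(O \right)} = \frac{1}{2} - \frac{O}{4}$ ($j{\left(O \right)} = - \frac{\left(-4 + O\right) + O}{8} = - \frac{-4 + 2 O}{8} = \frac{1}{2} - \frac{O}{4}$)
$x{\left(F,X \right)} = X \left(3 X + 3 F X\right)$ ($x{\left(F,X \right)} = 3 \left(F X + X\right) X = 3 \left(X + F X\right) X = \left(3 X + 3 F X\right) X = X \left(3 X + 3 F X\right)$)
$\frac{x{\left(-5,j{\left(2 \right)} \right)}}{-467} + \frac{457}{170} = \frac{3 \left(\frac{1}{2} - \frac{1}{2}\right)^{2} \left(1 - 5\right)}{-467} + \frac{457}{170} = 3 \left(\frac{1}{2} - \frac{1}{2}\right)^{2} \left(-4\right) \left(- \frac{1}{467}\right) + 457 \cdot \frac{1}{170} = 3 \cdot 0^{2} \left(-4\right) \left(- \frac{1}{467}\right) + \frac{457}{170} = 3 \cdot 0 \left(-4\right) \left(- \frac{1}{467}\right) + \frac{457}{170} = 0 \left(- \frac{1}{467}\right) + \frac{457}{170} = 0 + \frac{457}{170} = \frac{457}{170}$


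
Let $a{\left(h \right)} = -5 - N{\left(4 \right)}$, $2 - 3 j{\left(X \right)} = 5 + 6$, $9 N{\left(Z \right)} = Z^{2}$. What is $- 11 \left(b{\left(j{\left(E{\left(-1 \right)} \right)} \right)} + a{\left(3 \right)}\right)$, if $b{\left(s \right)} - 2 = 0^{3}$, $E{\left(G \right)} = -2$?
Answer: $\frac{473}{9} \approx 52.556$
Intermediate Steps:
$N{\left(Z \right)} = \frac{Z^{2}}{9}$
$j{\left(X \right)} = -3$ ($j{\left(X \right)} = \frac{2}{3} - \frac{5 + 6}{3} = \frac{2}{3} - \frac{11}{3} = -3$)
$b{\left(s \right)} = 2$ ($b{\left(s \right)} = 2 + 0^{3} = 2 + 0 = 2$)
$a{\left(h \right)} = - \frac{61}{9}$ ($a{\left(h \right)} = -5 - \frac{4^{2}}{9} = -5 - \frac{1}{9} \cdot 16 = -5 - \frac{16}{9} = - \frac{61}{9}$)
$- 11 \left(b{\left(j{\left(E{\left(-1 \right)} \right)} \right)} + a{\left(3 \right)}\right) = - 11 \left(2 - \frac{61}{9}\right) = \left(-11\right) \left(- \frac{43}{9}\right) = \frac{473}{9}$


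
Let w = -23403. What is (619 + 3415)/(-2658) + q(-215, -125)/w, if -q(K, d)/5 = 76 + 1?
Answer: -15564062/10367529 ≈ -1.5012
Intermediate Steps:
q(K, d) = -385 (q(K, d) = -5*(76 + 1) = -5*77 = -385)
(619 + 3415)/(-2658) + q(-215, -125)/w = (619 + 3415)/(-2658) - 385/(-23403) = 4034*(-1/2658) - 385*(-1/23403) = -2017/1329 + 385/23403 = -15564062/10367529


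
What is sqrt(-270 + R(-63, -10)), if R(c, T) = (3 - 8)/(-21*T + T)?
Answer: I*sqrt(108010)/20 ≈ 16.432*I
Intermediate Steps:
R(c, T) = 1/(4*T) (R(c, T) = -5*(-1/(20*T)) = -(-1)/(4*T) = 1/(4*T))
sqrt(-270 + R(-63, -10)) = sqrt(-270 + (1/4)/(-10)) = sqrt(-270 + (1/4)*(-1/10)) = sqrt(-270 - 1/40) = sqrt(-10801/40) = I*sqrt(108010)/20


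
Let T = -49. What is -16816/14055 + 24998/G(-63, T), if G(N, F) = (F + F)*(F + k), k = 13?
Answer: 48670007/8264340 ≈ 5.8892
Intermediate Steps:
G(N, F) = 2*F*(13 + F) (G(N, F) = (F + F)*(F + 13) = (2*F)*(13 + F) = 2*F*(13 + F))
-16816/14055 + 24998/G(-63, T) = -16816/14055 + 24998/((2*(-49)*(13 - 49))) = -16816*1/14055 + 24998/((2*(-49)*(-36))) = -16816/14055 + 24998/3528 = -16816/14055 + 24998*(1/3528) = -16816/14055 + 12499/1764 = 48670007/8264340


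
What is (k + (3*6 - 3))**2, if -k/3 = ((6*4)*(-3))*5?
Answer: 1199025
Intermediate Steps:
k = 1080 (k = -3*(6*4)*(-3)*5 = -3*24*(-3)*5 = -(-216)*5 = -3*(-360) = 1080)
(k + (3*6 - 3))**2 = (1080 + (3*6 - 3))**2 = (1080 + (18 - 3))**2 = (1080 + 15)**2 = 1095**2 = 1199025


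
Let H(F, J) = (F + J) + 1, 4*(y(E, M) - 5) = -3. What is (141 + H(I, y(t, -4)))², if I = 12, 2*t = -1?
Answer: 400689/16 ≈ 25043.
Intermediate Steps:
t = -½ (t = (½)*(-1) = -½ ≈ -0.50000)
y(E, M) = 17/4 (y(E, M) = 5 + (¼)*(-3) = 5 - ¾ = 17/4)
H(F, J) = 1 + F + J
(141 + H(I, y(t, -4)))² = (141 + (1 + 12 + 17/4))² = (141 + 69/4)² = (633/4)² = 400689/16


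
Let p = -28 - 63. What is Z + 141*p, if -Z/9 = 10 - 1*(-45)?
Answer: -13326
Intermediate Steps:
p = -91
Z = -495 (Z = -9*(10 - 1*(-45)) = -9*(10 + 45) = -9*55 = -495)
Z + 141*p = -495 + 141*(-91) = -495 - 12831 = -13326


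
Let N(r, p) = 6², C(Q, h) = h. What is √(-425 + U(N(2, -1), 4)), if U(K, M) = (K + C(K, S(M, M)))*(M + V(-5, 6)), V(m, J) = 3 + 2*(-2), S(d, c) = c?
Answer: I*√305 ≈ 17.464*I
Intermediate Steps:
N(r, p) = 36
V(m, J) = -1 (V(m, J) = 3 - 4 = -1)
U(K, M) = (-1 + M)*(K + M) (U(K, M) = (K + M)*(M - 1) = (K + M)*(-1 + M) = (-1 + M)*(K + M))
√(-425 + U(N(2, -1), 4)) = √(-425 + (4² - 1*36 - 1*4 + 36*4)) = √(-425 + (16 - 36 - 4 + 144)) = √(-425 + 120) = √(-305) = I*√305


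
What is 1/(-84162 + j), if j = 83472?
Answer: -1/690 ≈ -0.0014493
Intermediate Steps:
1/(-84162 + j) = 1/(-84162 + 83472) = 1/(-690) = -1/690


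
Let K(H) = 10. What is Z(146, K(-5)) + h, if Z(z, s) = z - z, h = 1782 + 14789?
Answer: 16571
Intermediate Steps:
h = 16571
Z(z, s) = 0
Z(146, K(-5)) + h = 0 + 16571 = 16571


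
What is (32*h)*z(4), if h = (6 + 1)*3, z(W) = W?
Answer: 2688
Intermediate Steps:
h = 21 (h = 7*3 = 21)
(32*h)*z(4) = (32*21)*4 = 672*4 = 2688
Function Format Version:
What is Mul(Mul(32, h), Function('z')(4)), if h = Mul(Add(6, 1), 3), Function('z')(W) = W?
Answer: 2688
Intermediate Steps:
h = 21 (h = Mul(7, 3) = 21)
Mul(Mul(32, h), Function('z')(4)) = Mul(Mul(32, 21), 4) = Mul(672, 4) = 2688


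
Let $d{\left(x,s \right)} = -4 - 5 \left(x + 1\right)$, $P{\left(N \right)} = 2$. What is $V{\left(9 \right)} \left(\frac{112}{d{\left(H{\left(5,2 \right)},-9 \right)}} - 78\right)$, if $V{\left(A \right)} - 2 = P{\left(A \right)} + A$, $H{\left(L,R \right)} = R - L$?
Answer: $- \frac{2314}{3} \approx -771.33$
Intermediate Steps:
$V{\left(A \right)} = 4 + A$ ($V{\left(A \right)} = 2 + \left(2 + A\right) = 4 + A$)
$d{\left(x,s \right)} = -9 - 5 x$ ($d{\left(x,s \right)} = -4 - 5 \left(1 + x\right) = -4 - \left(5 + 5 x\right) = -9 - 5 x$)
$V{\left(9 \right)} \left(\frac{112}{d{\left(H{\left(5,2 \right)},-9 \right)}} - 78\right) = \left(4 + 9\right) \left(\frac{112}{-9 - 5 \left(2 - 5\right)} - 78\right) = 13 \left(\frac{112}{-9 - 5 \left(2 - 5\right)} - 78\right) = 13 \left(\frac{112}{-9 - -15} - 78\right) = 13 \left(\frac{112}{-9 + 15} - 78\right) = 13 \left(\frac{112}{6} - 78\right) = 13 \left(112 \cdot \frac{1}{6} - 78\right) = 13 \left(\frac{56}{3} - 78\right) = 13 \left(- \frac{178}{3}\right) = - \frac{2314}{3}$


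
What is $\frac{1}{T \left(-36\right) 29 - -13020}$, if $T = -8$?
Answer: $\frac{1}{21372} \approx 4.679 \cdot 10^{-5}$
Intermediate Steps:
$\frac{1}{T \left(-36\right) 29 - -13020} = \frac{1}{\left(-8\right) \left(-36\right) 29 - -13020} = \frac{1}{288 \cdot 29 + 13020} = \frac{1}{8352 + 13020} = \frac{1}{21372}$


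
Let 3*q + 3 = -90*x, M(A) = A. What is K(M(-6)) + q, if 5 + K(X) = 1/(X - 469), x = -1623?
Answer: 23124899/475 ≈ 48684.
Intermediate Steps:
q = 48689 (q = -1 + (-90*(-1623))/3 = -1 + (⅓)*146070 = -1 + 48690 = 48689)
K(X) = -5 + 1/(-469 + X) (K(X) = -5 + 1/(X - 469) = -5 + 1/(-469 + X))
K(M(-6)) + q = (2346 - 5*(-6))/(-469 - 6) + 48689 = (2346 + 30)/(-475) + 48689 = -1/475*2376 + 48689 = -2376/475 + 48689 = 23124899/475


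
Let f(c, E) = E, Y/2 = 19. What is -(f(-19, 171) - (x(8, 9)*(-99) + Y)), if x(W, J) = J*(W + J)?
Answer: -15280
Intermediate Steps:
Y = 38 (Y = 2*19 = 38)
x(W, J) = J*(J + W)
-(f(-19, 171) - (x(8, 9)*(-99) + Y)) = -(171 - ((9*(9 + 8))*(-99) + 38)) = -(171 - ((9*17)*(-99) + 38)) = -(171 - (153*(-99) + 38)) = -(171 - (-15147 + 38)) = -(171 - 1*(-15109)) = -(171 + 15109) = -1*15280 = -15280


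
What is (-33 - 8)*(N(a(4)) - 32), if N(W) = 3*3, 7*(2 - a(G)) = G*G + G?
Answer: 943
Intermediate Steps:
a(G) = 2 - G/7 - G²/7 (a(G) = 2 - (G*G + G)/7 = 2 - (G² + G)/7 = 2 - (G + G²)/7 = 2 + (-G/7 - G²/7) = 2 - G/7 - G²/7)
N(W) = 9
(-33 - 8)*(N(a(4)) - 32) = (-33 - 8)*(9 - 32) = -41*(-23) = 943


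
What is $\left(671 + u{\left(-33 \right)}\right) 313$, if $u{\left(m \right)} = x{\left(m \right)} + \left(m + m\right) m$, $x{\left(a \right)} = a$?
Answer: $881408$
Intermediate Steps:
$u{\left(m \right)} = m + 2 m^{2}$ ($u{\left(m \right)} = m + \left(m + m\right) m = m + 2 m m = m + 2 m^{2}$)
$\left(671 + u{\left(-33 \right)}\right) 313 = \left(671 - 33 \left(1 + 2 \left(-33\right)\right)\right) 313 = \left(671 - 33 \left(1 - 66\right)\right) 313 = \left(671 - -2145\right) 313 = \left(671 + 2145\right) 313 = 2816 \cdot 313 = 881408$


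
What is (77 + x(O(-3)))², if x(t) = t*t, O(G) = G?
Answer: 7396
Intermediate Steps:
x(t) = t²
(77 + x(O(-3)))² = (77 + (-3)²)² = (77 + 9)² = 86² = 7396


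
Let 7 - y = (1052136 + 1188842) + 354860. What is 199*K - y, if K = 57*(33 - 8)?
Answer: 2879406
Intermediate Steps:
K = 1425 (K = 57*25 = 1425)
y = -2595831 (y = 7 - ((1052136 + 1188842) + 354860) = 7 - (2240978 + 354860) = 7 - 1*2595838 = 7 - 2595838 = -2595831)
199*K - y = 199*1425 - 1*(-2595831) = 283575 + 2595831 = 2879406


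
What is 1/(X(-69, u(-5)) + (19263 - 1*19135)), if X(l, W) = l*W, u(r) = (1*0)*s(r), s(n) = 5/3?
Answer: 1/128 ≈ 0.0078125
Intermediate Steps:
s(n) = 5/3 (s(n) = 5*(⅓) = 5/3)
u(r) = 0 (u(r) = (1*0)*(5/3) = 0*(5/3) = 0)
X(l, W) = W*l
1/(X(-69, u(-5)) + (19263 - 1*19135)) = 1/(0*(-69) + (19263 - 1*19135)) = 1/(0 + (19263 - 19135)) = 1/(0 + 128) = 1/128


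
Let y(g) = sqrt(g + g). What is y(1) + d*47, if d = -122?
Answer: -5734 + sqrt(2) ≈ -5732.6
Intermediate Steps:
y(g) = sqrt(2)*sqrt(g) (y(g) = sqrt(2*g) = sqrt(2)*sqrt(g))
y(1) + d*47 = sqrt(2)*sqrt(1) - 122*47 = sqrt(2)*1 - 5734 = sqrt(2) - 5734 = -5734 + sqrt(2)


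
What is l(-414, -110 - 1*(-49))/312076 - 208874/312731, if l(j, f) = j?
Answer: -32657016529/48797919778 ≈ -0.66923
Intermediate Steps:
l(-414, -110 - 1*(-49))/312076 - 208874/312731 = -414/312076 - 208874/312731 = -414*1/312076 - 208874*1/312731 = -207/156038 - 208874/312731 = -32657016529/48797919778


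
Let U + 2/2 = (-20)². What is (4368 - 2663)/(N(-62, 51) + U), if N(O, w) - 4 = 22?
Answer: 341/85 ≈ 4.0118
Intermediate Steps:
U = 399 (U = -1 + (-20)² = -1 + 400 = 399)
N(O, w) = 26 (N(O, w) = 4 + 22 = 26)
(4368 - 2663)/(N(-62, 51) + U) = (4368 - 2663)/(26 + 399) = 1705/425 = 1705*(1/425) = 341/85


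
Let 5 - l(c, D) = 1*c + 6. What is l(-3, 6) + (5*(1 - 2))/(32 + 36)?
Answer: 131/68 ≈ 1.9265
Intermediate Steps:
l(c, D) = -1 - c (l(c, D) = 5 - (1*c + 6) = 5 - (c + 6) = 5 - (6 + c) = 5 + (-6 - c) = -1 - c)
l(-3, 6) + (5*(1 - 2))/(32 + 36) = (-1 - 1*(-3)) + (5*(1 - 2))/(32 + 36) = (-1 + 3) + (5*(-1))/68 = 2 + (1/68)*(-5) = 2 - 5/68 = 131/68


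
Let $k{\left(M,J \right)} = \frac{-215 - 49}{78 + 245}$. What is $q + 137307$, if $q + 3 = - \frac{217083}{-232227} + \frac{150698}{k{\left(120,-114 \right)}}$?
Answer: $- \frac{160326311113}{3405996} \approx -47072.0$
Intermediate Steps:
$k{\left(M,J \right)} = - \frac{264}{323}$
$q = - \frac{627993403885}{3405996}$ ($q = -3 + \left(- \frac{217083}{-232227} + \frac{150698}{- \frac{264}{323}}\right) = -3 + \left(\left(-217083\right) \left(- \frac{1}{232227}\right) + 150698 \left(- \frac{323}{264}\right)\right) = -3 + \left(\frac{72361}{77409} - \frac{24337727}{132}\right) = -3 - \frac{627983185897}{3405996} = - \frac{627993403885}{3405996} \approx -1.8438 \cdot 10^{5}$)
$q + 137307 = - \frac{627993403885}{3405996} + 137307 = - \frac{160326311113}{3405996}$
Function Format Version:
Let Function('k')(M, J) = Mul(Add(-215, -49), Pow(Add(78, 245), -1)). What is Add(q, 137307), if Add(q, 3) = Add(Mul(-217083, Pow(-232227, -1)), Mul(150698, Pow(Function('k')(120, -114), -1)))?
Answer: Rational(-160326311113, 3405996) ≈ -47072.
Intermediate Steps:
Function('k')(M, J) = Rational(-264, 323) (Function('k')(M, J) = Mul(-264, Pow(323, -1)) = Mul(-264, Rational(1, 323)) = Rational(-264, 323))
q = Rational(-627993403885, 3405996) (q = Add(-3, Add(Mul(-217083, Pow(-232227, -1)), Mul(150698, Pow(Rational(-264, 323), -1)))) = Add(-3, Add(Mul(-217083, Rational(-1, 232227)), Mul(150698, Rational(-323, 264)))) = Add(-3, Add(Rational(72361, 77409), Rational(-24337727, 132))) = Add(-3, Rational(-627983185897, 3405996)) = Rational(-627993403885, 3405996) ≈ -1.8438e+5)
Add(q, 137307) = Add(Rational(-627993403885, 3405996), 137307) = Rational(-160326311113, 3405996)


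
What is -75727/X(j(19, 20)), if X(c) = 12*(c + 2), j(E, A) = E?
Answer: -75727/252 ≈ -300.50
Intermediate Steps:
X(c) = 24 + 12*c (X(c) = 12*(2 + c) = 24 + 12*c)
-75727/X(j(19, 20)) = -75727/(24 + 12*19) = -75727/(24 + 228) = -75727/252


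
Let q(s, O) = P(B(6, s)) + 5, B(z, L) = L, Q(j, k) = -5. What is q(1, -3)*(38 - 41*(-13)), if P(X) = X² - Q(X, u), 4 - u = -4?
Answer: 6281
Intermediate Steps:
u = 8 (u = 4 - 1*(-4) = 4 + 4 = 8)
P(X) = 5 + X² (P(X) = X² - 1*(-5) = X² + 5 = 5 + X²)
q(s, O) = 10 + s² (q(s, O) = (5 + s²) + 5 = 10 + s²)
q(1, -3)*(38 - 41*(-13)) = (10 + 1²)*(38 - 41*(-13)) = (10 + 1)*(38 + 533) = 11*571 = 6281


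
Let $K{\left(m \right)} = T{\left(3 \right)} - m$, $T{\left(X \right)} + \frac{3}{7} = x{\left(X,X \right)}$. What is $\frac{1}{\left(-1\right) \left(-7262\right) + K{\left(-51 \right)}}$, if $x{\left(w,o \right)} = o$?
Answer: $\frac{7}{51209} \approx 0.00013669$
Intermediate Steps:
$T{\left(X \right)} = - \frac{3}{7} + X$
$K{\left(m \right)} = \frac{18}{7} - m$ ($K{\left(m \right)} = \left(- \frac{3}{7} + 3\right) - m = \frac{18}{7} - m$)
$\frac{1}{\left(-1\right) \left(-7262\right) + K{\left(-51 \right)}} = \frac{1}{\left(-1\right) \left(-7262\right) + \left(\frac{18}{7} - -51\right)} = \frac{1}{7262 + \left(\frac{18}{7} + 51\right)} = \frac{1}{7262 + \frac{375}{7}} = \frac{1}{\frac{51209}{7}} = \frac{7}{51209}$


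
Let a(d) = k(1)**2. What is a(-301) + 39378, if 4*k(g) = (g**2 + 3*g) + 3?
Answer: 630097/16 ≈ 39381.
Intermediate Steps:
k(g) = 3/4 + g**2/4 + 3*g/4 (k(g) = ((g**2 + 3*g) + 3)/4 = (3 + g**2 + 3*g)/4 = 3/4 + g**2/4 + 3*g/4)
a(d) = 49/16 (a(d) = (3/4 + (1/4)*1**2 + (3/4)*1)**2 = (3/4 + (1/4)*1 + 3/4)**2 = (3/4 + 1/4 + 3/4)**2 = (7/4)**2 = 49/16)
a(-301) + 39378 = 49/16 + 39378 = 630097/16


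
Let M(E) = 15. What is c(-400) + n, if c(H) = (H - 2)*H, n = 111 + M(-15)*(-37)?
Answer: 160356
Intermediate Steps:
n = -444 (n = 111 + 15*(-37) = 111 - 555 = -444)
c(H) = H*(-2 + H) (c(H) = (-2 + H)*H = H*(-2 + H))
c(-400) + n = -400*(-2 - 400) - 444 = -400*(-402) - 444 = 160800 - 444 = 160356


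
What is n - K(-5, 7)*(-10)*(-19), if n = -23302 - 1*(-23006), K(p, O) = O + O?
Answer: -2956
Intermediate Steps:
K(p, O) = 2*O
n = -296 (n = -23302 + 23006 = -296)
n - K(-5, 7)*(-10)*(-19) = -296 - (2*7)*(-10)*(-19) = -296 - 14*(-10)*(-19) = -296 - (-140)*(-19) = -296 - 1*2660 = -296 - 2660 = -2956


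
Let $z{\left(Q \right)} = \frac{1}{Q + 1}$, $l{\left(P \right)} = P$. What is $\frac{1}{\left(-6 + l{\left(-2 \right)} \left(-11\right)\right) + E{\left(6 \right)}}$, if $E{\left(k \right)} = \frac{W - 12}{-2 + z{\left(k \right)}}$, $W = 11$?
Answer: $\frac{13}{215} \approx 0.060465$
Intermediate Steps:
$z{\left(Q \right)} = \frac{1}{1 + Q}$
$E{\left(k \right)} = - \frac{1}{-2 + \frac{1}{1 + k}}$ ($E{\left(k \right)} = \frac{11 - 12}{-2 + \frac{1}{1 + k}} = - \frac{1}{-2 + \frac{1}{1 + k}}$)
$\frac{1}{\left(-6 + l{\left(-2 \right)} \left(-11\right)\right) + E{\left(6 \right)}} = \frac{1}{\left(-6 - -22\right) + \frac{1 + 6}{1 + 2 \cdot 6}} = \frac{1}{\left(-6 + 22\right) + \frac{1}{1 + 12} \cdot 7} = \frac{1}{16 + \frac{1}{13} \cdot 7} = \frac{1}{16 + \frac{7}{13}} = \frac{1}{\frac{215}{13}} = \frac{13}{215}$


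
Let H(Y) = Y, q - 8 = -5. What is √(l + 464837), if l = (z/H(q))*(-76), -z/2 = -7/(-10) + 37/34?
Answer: √30231917445/255 ≈ 681.86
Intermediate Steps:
q = 3 (q = 8 - 5 = 3)
z = -304/85 (z = -2*(-7/(-10) + 37/34) = -2*(-7*(-⅒) + 37*(1/34)) = -2*(7/10 + 37/34) = -2*152/85 = -304/85 ≈ -3.5765)
l = 23104/255 (l = (-304/85/3)*(-76) = ((⅓)*(-304/85))*(-76) = -304/255*(-76) = 23104/255 ≈ 90.604)
√(l + 464837) = √(23104/255 + 464837) = √(118556539/255) = √30231917445/255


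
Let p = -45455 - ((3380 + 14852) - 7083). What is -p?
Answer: 56604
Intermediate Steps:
p = -56604 (p = -45455 - (18232 - 7083) = -45455 - 1*11149 = -45455 - 11149 = -56604)
-p = -1*(-56604) = 56604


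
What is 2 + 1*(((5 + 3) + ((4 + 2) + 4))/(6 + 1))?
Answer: 32/7 ≈ 4.5714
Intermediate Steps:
2 + 1*(((5 + 3) + ((4 + 2) + 4))/(6 + 1)) = 2 + 1*((8 + (6 + 4))/7) = 2 + 1*((8 + 10)*(⅐)) = 2 + 1*(18*(⅐)) = 2 + 1*(18/7) = 2 + 18/7 = 32/7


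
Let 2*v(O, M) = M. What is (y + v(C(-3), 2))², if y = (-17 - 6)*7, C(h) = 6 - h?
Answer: 25600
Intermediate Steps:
v(O, M) = M/2
y = -161 (y = -23*7 = -161)
(y + v(C(-3), 2))² = (-161 + (½)*2)² = (-161 + 1)² = (-160)² = 25600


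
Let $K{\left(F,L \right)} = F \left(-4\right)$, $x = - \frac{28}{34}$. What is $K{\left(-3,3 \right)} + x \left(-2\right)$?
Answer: $\frac{232}{17} \approx 13.647$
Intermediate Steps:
$x = - \frac{14}{17}$ ($x = \left(-28\right) \frac{1}{34} = - \frac{14}{17} \approx -0.82353$)
$K{\left(F,L \right)} = - 4 F$
$K{\left(-3,3 \right)} + x \left(-2\right) = \left(-4\right) \left(-3\right) - - \frac{28}{17} = 12 + \frac{28}{17} = \frac{232}{17}$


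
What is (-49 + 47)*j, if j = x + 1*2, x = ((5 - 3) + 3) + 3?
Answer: -20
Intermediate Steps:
x = 8 (x = (2 + 3) + 3 = 5 + 3 = 8)
j = 10 (j = 8 + 1*2 = 8 + 2 = 10)
(-49 + 47)*j = (-49 + 47)*10 = -2*10 = -20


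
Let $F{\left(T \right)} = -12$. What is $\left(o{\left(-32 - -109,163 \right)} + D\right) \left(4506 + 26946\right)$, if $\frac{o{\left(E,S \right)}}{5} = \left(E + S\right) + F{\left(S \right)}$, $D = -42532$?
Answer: $-1301861184$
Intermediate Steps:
$o{\left(E,S \right)} = -60 + 5 E + 5 S$ ($o{\left(E,S \right)} = 5 \left(\left(E + S\right) - 12\right) = 5 \left(-12 + E + S\right) = -60 + 5 E + 5 S$)
$\left(o{\left(-32 - -109,163 \right)} + D\right) \left(4506 + 26946\right) = \left(\left(-60 + 5 \left(-32 - -109\right) + 5 \cdot 163\right) - 42532\right) \left(4506 + 26946\right) = \left(\left(-60 + 5 \left(-32 + 109\right) + 815\right) - 42532\right) 31452 = \left(\left(-60 + 5 \cdot 77 + 815\right) - 42532\right) 31452 = \left(\left(-60 + 385 + 815\right) - 42532\right) 31452 = \left(1140 - 42532\right) 31452 = \left(-41392\right) 31452 = -1301861184$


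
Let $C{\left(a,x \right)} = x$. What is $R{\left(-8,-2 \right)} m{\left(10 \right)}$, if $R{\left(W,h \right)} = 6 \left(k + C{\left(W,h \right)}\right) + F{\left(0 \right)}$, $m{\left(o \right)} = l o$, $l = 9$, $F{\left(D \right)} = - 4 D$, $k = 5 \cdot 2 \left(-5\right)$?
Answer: $-28080$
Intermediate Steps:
$k = -50$ ($k = 10 \left(-5\right) = -50$)
$m{\left(o \right)} = 9 o$
$R{\left(W,h \right)} = -300 + 6 h$ ($R{\left(W,h \right)} = 6 \left(-50 + h\right) - 0 = \left(-300 + 6 h\right) + 0 = -300 + 6 h$)
$R{\left(-8,-2 \right)} m{\left(10 \right)} = \left(-300 + 6 \left(-2\right)\right) 9 \cdot 10 = \left(-300 - 12\right) 90 = \left(-312\right) 90 = -28080$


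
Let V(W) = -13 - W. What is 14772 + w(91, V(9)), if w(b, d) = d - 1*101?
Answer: 14649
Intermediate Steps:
w(b, d) = -101 + d (w(b, d) = d - 101 = -101 + d)
14772 + w(91, V(9)) = 14772 + (-101 + (-13 - 1*9)) = 14772 + (-101 + (-13 - 9)) = 14772 + (-101 - 22) = 14772 - 123 = 14649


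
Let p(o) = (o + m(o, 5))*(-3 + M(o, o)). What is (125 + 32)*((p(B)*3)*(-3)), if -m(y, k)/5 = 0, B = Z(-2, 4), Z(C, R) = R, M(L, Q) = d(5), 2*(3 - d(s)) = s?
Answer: 14130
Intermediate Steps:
d(s) = 3 - s/2
M(L, Q) = ½ (M(L, Q) = 3 - ½*5 = 3 - 5/2 = ½)
B = 4
m(y, k) = 0 (m(y, k) = -5*0 = 0)
p(o) = -5*o/2 (p(o) = (o + 0)*(-3 + ½) = o*(-5/2) = -5*o/2)
(125 + 32)*((p(B)*3)*(-3)) = (125 + 32)*((-5/2*4*3)*(-3)) = 157*(-10*3*(-3)) = 157*(-30*(-3)) = 157*90 = 14130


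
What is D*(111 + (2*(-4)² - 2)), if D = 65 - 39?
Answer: 3666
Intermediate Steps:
D = 26
D*(111 + (2*(-4)² - 2)) = 26*(111 + (2*(-4)² - 2)) = 26*(111 + (2*16 - 2)) = 26*(111 + (32 - 2)) = 26*(111 + 30) = 26*141 = 3666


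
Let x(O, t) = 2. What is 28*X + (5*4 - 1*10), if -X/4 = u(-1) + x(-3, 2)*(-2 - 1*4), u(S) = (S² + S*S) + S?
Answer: 1242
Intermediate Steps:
u(S) = S + 2*S² (u(S) = (S² + S²) + S = 2*S² + S = S + 2*S²)
X = 44 (X = -4*(-(1 + 2*(-1)) + 2*(-2 - 1*4)) = -4*(-(1 - 2) + 2*(-2 - 4)) = -4*(-1*(-1) + 2*(-6)) = -4*(1 - 12) = -4*(-11) = 44)
28*X + (5*4 - 1*10) = 28*44 + (5*4 - 1*10) = 1232 + (20 - 10) = 1232 + 10 = 1242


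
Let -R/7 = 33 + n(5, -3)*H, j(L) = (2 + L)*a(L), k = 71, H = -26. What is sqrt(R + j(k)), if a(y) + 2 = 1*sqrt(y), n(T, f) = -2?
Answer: sqrt(-741 + 73*sqrt(71)) ≈ 11.22*I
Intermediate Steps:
a(y) = -2 + sqrt(y) (a(y) = -2 + 1*sqrt(y) = -2 + sqrt(y))
j(L) = (-2 + sqrt(L))*(2 + L) (j(L) = (2 + L)*(-2 + sqrt(L)) = (-2 + sqrt(L))*(2 + L))
R = -595 (R = -7*(33 - 2*(-26)) = -7*(33 + 52) = -7*85 = -595)
sqrt(R + j(k)) = sqrt(-595 + (-2 + sqrt(71))*(2 + 71)) = sqrt(-595 + (-2 + sqrt(71))*73) = sqrt(-595 + (-146 + 73*sqrt(71))) = sqrt(-741 + 73*sqrt(71))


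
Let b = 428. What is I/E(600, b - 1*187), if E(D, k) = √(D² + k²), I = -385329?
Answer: -385329*√418081/418081 ≈ -595.94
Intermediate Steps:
I/E(600, b - 1*187) = -385329/√(600² + (428 - 1*187)²) = -385329/√(360000 + (428 - 187)²) = -385329/√(360000 + 241²) = -385329/√(360000 + 58081) = -385329*√418081/418081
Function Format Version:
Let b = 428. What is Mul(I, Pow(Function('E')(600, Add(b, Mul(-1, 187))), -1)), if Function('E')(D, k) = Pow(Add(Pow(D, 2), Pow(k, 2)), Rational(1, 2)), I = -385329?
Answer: Mul(Rational(-385329, 418081), Pow(418081, Rational(1, 2))) ≈ -595.94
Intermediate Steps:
Mul(I, Pow(Function('E')(600, Add(b, Mul(-1, 187))), -1)) = Mul(-385329, Pow(Pow(Add(Pow(600, 2), Pow(Add(428, Mul(-1, 187)), 2)), Rational(1, 2)), -1)) = Mul(-385329, Pow(Pow(Add(360000, Pow(Add(428, -187), 2)), Rational(1, 2)), -1)) = Mul(-385329, Pow(Pow(Add(360000, Pow(241, 2)), Rational(1, 2)), -1)) = Mul(-385329, Pow(Pow(Add(360000, 58081), Rational(1, 2)), -1)) = Mul(-385329, Pow(Pow(418081, Rational(1, 2)), -1)) = Mul(-385329, Mul(Rational(1, 418081), Pow(418081, Rational(1, 2)))) = Mul(Rational(-385329, 418081), Pow(418081, Rational(1, 2)))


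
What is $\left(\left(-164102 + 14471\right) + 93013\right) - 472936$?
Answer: $-529554$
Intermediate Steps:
$\left(\left(-164102 + 14471\right) + 93013\right) - 472936 = \left(-149631 + 93013\right) - 472936 = -56618 - 472936 = -529554$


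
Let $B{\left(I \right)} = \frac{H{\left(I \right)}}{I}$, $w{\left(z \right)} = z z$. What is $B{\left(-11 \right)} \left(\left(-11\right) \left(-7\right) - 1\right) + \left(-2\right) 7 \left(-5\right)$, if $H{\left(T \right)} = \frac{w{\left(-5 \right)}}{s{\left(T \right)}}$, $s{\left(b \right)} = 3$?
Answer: $\frac{410}{33} \approx 12.424$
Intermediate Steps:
$w{\left(z \right)} = z^{2}$
$H{\left(T \right)} = \frac{25}{3}$ ($H{\left(T \right)} = \frac{\left(-5\right)^{2}}{3} = 25 \cdot \frac{1}{3} = \frac{25}{3}$)
$B{\left(I \right)} = \frac{25}{3 I}$
$B{\left(-11 \right)} \left(\left(-11\right) \left(-7\right) - 1\right) + \left(-2\right) 7 \left(-5\right) = \frac{25}{3 \left(-11\right)} \left(\left(-11\right) \left(-7\right) - 1\right) + \left(-2\right) 7 \left(-5\right) = \frac{25}{3} \left(- \frac{1}{11}\right) \left(77 - 1\right) - -70 = \left(- \frac{25}{33}\right) 76 + 70 = - \frac{1900}{33} + 70 = \frac{410}{33}$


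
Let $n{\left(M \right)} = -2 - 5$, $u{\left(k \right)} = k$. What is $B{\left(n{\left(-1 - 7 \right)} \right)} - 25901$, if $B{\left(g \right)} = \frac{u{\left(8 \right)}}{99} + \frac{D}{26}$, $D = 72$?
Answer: $- \frac{33330919}{1287} \approx -25898.0$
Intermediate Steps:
$n{\left(M \right)} = -7$ ($n{\left(M \right)} = -2 - 5 = -7$)
$B{\left(g \right)} = \frac{3668}{1287}$ ($B{\left(g \right)} = \frac{8}{99} + \frac{72}{26} = 8 \cdot \frac{1}{99} + 72 \cdot \frac{1}{26} = \frac{8}{99} + \frac{36}{13} = \frac{3668}{1287}$)
$B{\left(n{\left(-1 - 7 \right)} \right)} - 25901 = \frac{3668}{1287} - 25901 = - \frac{33330919}{1287}$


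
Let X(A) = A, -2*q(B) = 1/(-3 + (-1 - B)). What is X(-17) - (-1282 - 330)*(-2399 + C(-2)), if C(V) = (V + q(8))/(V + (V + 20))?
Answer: -371270621/96 ≈ -3.8674e+6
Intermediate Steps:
q(B) = -1/(2*(-4 - B)) (q(B) = -1/(2*(-3 + (-1 - B))) = -1/(2*(-4 - B)))
C(V) = (1/24 + V)/(20 + 2*V) (C(V) = (V + 1/(2*(4 + 8)))/(V + (V + 20)) = (V + (½)/12)/(V + (20 + V)) = (V + (½)*(1/12))/(20 + 2*V) = (V + 1/24)/(20 + 2*V) = (1/24 + V)/(20 + 2*V))
X(-17) - (-1282 - 330)*(-2399 + C(-2)) = -17 - (-1282 - 330)*(-2399 + (1 + 24*(-2))/(48*(10 - 2))) = -17 - (-1612)*(-2399 + (1/48)*(1 - 48)/8) = -17 - (-1612)*(-2399 + (1/48)*(⅛)*(-47)) = -17 - (-1612)*(-2399 - 47/384) = -17 - (-1612)*(-921263)/384 = -17 - 1*371268989/96 = -17 - 371268989/96 = -371270621/96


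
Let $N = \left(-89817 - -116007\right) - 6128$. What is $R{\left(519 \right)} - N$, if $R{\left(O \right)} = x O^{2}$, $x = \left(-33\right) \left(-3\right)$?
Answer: $26646677$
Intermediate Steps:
$x = 99$
$R{\left(O \right)} = 99 O^{2}$
$N = 20062$ ($N = \left(-89817 + 116007\right) - 6128 = 26190 - 6128 = 20062$)
$R{\left(519 \right)} - N = 99 \cdot 519^{2} - 20062 = 99 \cdot 269361 - 20062 = 26666739 - 20062 = 26646677$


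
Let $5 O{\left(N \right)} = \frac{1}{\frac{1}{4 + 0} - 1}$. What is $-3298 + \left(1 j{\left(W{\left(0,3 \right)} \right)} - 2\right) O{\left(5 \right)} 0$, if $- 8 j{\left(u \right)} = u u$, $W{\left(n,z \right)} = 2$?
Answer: $-3298$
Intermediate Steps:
$j{\left(u \right)} = - \frac{u^{2}}{8}$ ($j{\left(u \right)} = - \frac{u u}{8} = - \frac{u^{2}}{8}$)
$O{\left(N \right)} = - \frac{4}{15}$ ($O{\left(N \right)} = \frac{1}{5 \left(\frac{1}{4 + 0} - 1\right)} = \frac{1}{5 \left(\frac{1}{4} - 1\right)} = \frac{1}{5 \left(- \frac{3}{4}\right)} = \frac{1}{5} \left(- \frac{4}{3}\right) = - \frac{4}{15}$)
$-3298 + \left(1 j{\left(W{\left(0,3 \right)} \right)} - 2\right) O{\left(5 \right)} 0 = -3298 + \left(1 \left(- \frac{2^{2}}{8}\right) - 2\right) \left(- \frac{4}{15}\right) 0 = -3298 + \left(1 \left(\left(- \frac{1}{8}\right) 4\right) - 2\right) \left(- \frac{4}{15}\right) 0 = -3298 + \left(1 \left(- \frac{1}{2}\right) - 2\right) \left(- \frac{4}{15}\right) 0 = -3298 + \left(- \frac{1}{2} - 2\right) \left(- \frac{4}{15}\right) 0 = -3298 + \left(- \frac{5}{2}\right) \left(- \frac{4}{15}\right) 0 = -3298 + \frac{2}{3} \cdot 0 = -3298 + 0 = -3298$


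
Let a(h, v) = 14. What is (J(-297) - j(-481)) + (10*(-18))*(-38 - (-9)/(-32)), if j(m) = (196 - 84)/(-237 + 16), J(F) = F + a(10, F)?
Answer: 11683177/1768 ≈ 6608.1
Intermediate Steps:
J(F) = 14 + F (J(F) = F + 14 = 14 + F)
j(m) = -112/221 (j(m) = 112/(-221) = 112*(-1/221) = -112/221)
(J(-297) - j(-481)) + (10*(-18))*(-38 - (-9)/(-32)) = ((14 - 297) - 1*(-112/221)) + (10*(-18))*(-38 - (-9)/(-32)) = (-283 + 112/221) - 180*(-38 - (-9)*(-1)/32) = -62431/221 - 180*(-38 - 1*9/32) = -62431/221 - 180*(-38 - 9/32) = -62431/221 - 180*(-1225/32) = -62431/221 + 55125/8 = 11683177/1768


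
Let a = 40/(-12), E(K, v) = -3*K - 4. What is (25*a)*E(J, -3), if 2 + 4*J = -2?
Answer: 250/3 ≈ 83.333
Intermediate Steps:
J = -1 (J = -½ + (¼)*(-2) = -½ - ½ = -1)
E(K, v) = -4 - 3*K
a = -10/3 (a = 40*(-1/12) = -10/3 ≈ -3.3333)
(25*a)*E(J, -3) = (25*(-10/3))*(-4 - 3*(-1)) = -250*(-4 + 3)/3 = -250/3*(-1) = 250/3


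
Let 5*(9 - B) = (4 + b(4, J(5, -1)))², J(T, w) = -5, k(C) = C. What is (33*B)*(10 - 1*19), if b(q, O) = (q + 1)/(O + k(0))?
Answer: -10692/5 ≈ -2138.4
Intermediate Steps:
b(q, O) = (1 + q)/O (b(q, O) = (q + 1)/(O + 0) = (1 + q)/O)
B = 36/5 (B = 9 - (4 + (1 + 4)/(-5))²/5 = 9 - (4 - ⅕*5)²/5 = 9 - (4 - 1)²/5 = 9 - ⅕*3² = 9 - ⅕*9 = 9 - 9/5 = 36/5 ≈ 7.2000)
(33*B)*(10 - 1*19) = (33*(36/5))*(10 - 1*19) = 1188*(10 - 19)/5 = (1188/5)*(-9) = -10692/5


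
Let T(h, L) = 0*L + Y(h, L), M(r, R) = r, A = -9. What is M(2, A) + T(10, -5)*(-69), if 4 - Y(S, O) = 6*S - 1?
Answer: 3797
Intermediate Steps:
Y(S, O) = 5 - 6*S (Y(S, O) = 4 - (6*S - 1) = 4 - (-1 + 6*S) = 4 + (1 - 6*S) = 5 - 6*S)
T(h, L) = 5 - 6*h (T(h, L) = 0*L + (5 - 6*h) = 0 + (5 - 6*h) = 5 - 6*h)
M(2, A) + T(10, -5)*(-69) = 2 + (5 - 6*10)*(-69) = 2 + (5 - 60)*(-69) = 2 - 55*(-69) = 2 + 3795 = 3797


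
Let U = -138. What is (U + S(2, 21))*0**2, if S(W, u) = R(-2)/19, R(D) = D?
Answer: 0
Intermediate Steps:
S(W, u) = -2/19
(U + S(2, 21))*0**2 = (-138 - 2/19)*0**2 = -2624/19*0 = 0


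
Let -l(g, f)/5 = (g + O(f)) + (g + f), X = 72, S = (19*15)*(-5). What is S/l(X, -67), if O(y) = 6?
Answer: 285/83 ≈ 3.4337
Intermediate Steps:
S = -1425 (S = 285*(-5) = -1425)
l(g, f) = -30 - 10*g - 5*f (l(g, f) = -5*((g + 6) + (g + f)) = -5*((6 + g) + (f + g)) = -5*(6 + f + 2*g) = -30 - 10*g - 5*f)
S/l(X, -67) = -1425/(-30 - 10*72 - 5*(-67)) = -1425/(-30 - 720 + 335) = -1425/(-415) = -1425*(-1/415) = 285/83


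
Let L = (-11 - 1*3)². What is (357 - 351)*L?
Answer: 1176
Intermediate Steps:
L = 196 (L = (-11 - 3)² = (-14)² = 196)
(357 - 351)*L = (357 - 351)*196 = 6*196 = 1176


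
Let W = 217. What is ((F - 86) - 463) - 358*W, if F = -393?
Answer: -78628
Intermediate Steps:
((F - 86) - 463) - 358*W = ((-393 - 86) - 463) - 358*217 = (-479 - 463) - 77686 = -942 - 77686 = -78628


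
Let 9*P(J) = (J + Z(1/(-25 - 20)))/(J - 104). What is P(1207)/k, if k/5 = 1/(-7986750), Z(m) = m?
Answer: -5783897860/29781 ≈ -1.9421e+5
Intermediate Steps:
P(J) = (-1/45 + J)/(9*(-104 + J)) (P(J) = ((J + 1/(-25 - 20))/(J - 104))/9 = ((J + 1/(-45))/(-104 + J))/9 = ((J - 1/45)/(-104 + J))/9 = ((-1/45 + J)/(-104 + J))/9 = (-1/45 + J)/(9*(-104 + J)))
k = -1/1597350 (k = 5/(-7986750) = 5*(-1/7986750) = -1/1597350 ≈ -6.2604e-7)
P(1207)/k = ((-1 + 45*1207)/(405*(-104 + 1207)))/(-1/1597350) = ((1/405)*(-1 + 54315)/1103)*(-1597350) = ((1/405)*(1/1103)*54314)*(-1597350) = (54314/446715)*(-1597350) = -5783897860/29781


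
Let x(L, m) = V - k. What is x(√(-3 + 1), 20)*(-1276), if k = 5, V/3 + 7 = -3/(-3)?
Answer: 29348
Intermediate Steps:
V = -18 (V = -21 + 3*(-3/(-3)) = -21 + 3*(-3*(-⅓)) = -21 + 3*1 = -21 + 3 = -18)
x(L, m) = -23 (x(L, m) = -18 - 1*5 = -18 - 5 = -23)
x(√(-3 + 1), 20)*(-1276) = -23*(-1276) = 29348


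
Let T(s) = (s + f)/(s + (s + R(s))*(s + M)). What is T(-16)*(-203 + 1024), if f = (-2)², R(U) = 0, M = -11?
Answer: -2463/104 ≈ -23.683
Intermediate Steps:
f = 4
T(s) = (4 + s)/(s + s*(-11 + s)) (T(s) = (s + 4)/(s + (s + 0)*(s - 11)) = (4 + s)/(s + s*(-11 + s)))
T(-16)*(-203 + 1024) = ((4 - 16)/((-16)*(-10 - 16)))*(-203 + 1024) = -1/16*(-12)/(-26)*821 = -1/16*(-1/26)*(-12)*821 = -3/104*821 = -2463/104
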